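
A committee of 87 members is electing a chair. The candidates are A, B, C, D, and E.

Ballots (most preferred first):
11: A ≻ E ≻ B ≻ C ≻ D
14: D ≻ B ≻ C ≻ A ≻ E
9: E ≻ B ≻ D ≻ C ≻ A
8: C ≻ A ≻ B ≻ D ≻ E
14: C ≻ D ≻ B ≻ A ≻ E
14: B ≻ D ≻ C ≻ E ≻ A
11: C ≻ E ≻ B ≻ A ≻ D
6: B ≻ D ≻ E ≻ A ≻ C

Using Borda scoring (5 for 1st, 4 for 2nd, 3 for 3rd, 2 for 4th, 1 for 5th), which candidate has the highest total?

A: 11×5 + 14×2 + 9×1 + 8×4 + 14×2 + 14×1 + 11×2 + 6×2 = 200
B: 11×3 + 14×4 + 9×4 + 8×3 + 14×3 + 14×5 + 11×3 + 6×5 = 324
C: 11×2 + 14×3 + 9×2 + 8×5 + 14×5 + 14×3 + 11×5 + 6×1 = 295
D: 11×1 + 14×5 + 9×3 + 8×2 + 14×4 + 14×4 + 11×1 + 6×4 = 271
E: 11×4 + 14×1 + 9×5 + 8×1 + 14×1 + 14×2 + 11×4 + 6×3 = 215

B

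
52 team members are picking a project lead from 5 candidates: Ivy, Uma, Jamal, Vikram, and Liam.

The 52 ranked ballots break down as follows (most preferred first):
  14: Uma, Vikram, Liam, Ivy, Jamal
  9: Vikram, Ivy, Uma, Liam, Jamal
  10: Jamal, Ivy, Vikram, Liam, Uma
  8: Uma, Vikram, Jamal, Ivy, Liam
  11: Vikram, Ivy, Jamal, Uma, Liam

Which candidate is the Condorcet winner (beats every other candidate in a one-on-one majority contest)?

Vikram vs Ivy: 42–10
Vikram vs Uma: 30–22
Vikram vs Jamal: 42–10
Vikram vs Liam: 52–0
Vikram beats every other candidate.

Vikram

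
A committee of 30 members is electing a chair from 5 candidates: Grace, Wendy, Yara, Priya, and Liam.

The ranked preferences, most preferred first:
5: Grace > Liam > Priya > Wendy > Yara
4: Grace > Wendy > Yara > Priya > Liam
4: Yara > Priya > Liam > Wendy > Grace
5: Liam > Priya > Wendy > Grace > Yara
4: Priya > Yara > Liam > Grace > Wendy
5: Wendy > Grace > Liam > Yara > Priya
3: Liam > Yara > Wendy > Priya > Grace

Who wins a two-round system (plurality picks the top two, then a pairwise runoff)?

Round 1 first-place votes: Grace 9, Wendy 5, Yara 4, Priya 4, Liam 8. Grace and Liam advance.
Runoff: Grace is ranked above Liam on 14 ballots, Liam above Grace on 16.

Liam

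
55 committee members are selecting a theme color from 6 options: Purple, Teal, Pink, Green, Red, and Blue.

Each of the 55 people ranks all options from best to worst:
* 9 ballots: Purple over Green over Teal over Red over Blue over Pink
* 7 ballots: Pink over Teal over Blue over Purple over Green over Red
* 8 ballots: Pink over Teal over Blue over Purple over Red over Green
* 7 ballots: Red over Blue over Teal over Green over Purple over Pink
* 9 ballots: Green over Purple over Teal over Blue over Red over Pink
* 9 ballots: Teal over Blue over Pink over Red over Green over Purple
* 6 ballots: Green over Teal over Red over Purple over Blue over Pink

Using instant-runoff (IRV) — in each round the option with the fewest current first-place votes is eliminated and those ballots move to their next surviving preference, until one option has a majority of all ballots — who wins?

Round 1: Purple 9, Teal 9, Pink 15, Green 15, Red 7, Blue 0. Blue eliminated.
Round 2: Purple 9, Teal 9, Pink 15, Green 15, Red 7. Red eliminated.
Round 3: Purple 9, Teal 16, Pink 15, Green 15. Purple eliminated.
Round 4: Teal 16, Pink 15, Green 24. Pink eliminated.
Round 5: Teal 31, Green 24. Teal has a majority (≥28).

Teal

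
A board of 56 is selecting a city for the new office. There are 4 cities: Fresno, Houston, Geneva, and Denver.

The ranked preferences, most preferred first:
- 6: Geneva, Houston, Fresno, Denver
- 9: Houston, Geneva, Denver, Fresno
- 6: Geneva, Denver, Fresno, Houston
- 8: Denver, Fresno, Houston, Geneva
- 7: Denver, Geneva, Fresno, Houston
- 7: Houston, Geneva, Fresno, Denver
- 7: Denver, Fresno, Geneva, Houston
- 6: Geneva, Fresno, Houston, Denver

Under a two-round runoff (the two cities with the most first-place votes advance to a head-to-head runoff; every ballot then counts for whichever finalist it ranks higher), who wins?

Round 1 first-place votes: Fresno 0, Houston 16, Geneva 18, Denver 22. Denver and Geneva advance.
Runoff: Denver is ranked above Geneva on 22 ballots, Geneva above Denver on 34.

Geneva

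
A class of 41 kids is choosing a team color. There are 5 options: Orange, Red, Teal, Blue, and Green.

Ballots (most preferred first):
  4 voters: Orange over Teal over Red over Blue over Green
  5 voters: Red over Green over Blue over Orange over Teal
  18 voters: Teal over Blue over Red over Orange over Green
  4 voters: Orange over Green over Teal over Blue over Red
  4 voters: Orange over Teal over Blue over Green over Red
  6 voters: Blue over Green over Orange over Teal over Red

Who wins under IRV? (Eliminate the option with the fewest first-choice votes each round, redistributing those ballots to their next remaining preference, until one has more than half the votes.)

Round 1: Orange 12, Red 5, Teal 18, Blue 6, Green 0. Green eliminated.
Round 2: Orange 12, Red 5, Teal 18, Blue 6. Red eliminated.
Round 3: Orange 12, Teal 18, Blue 11. Blue eliminated.
Round 4: Orange 23, Teal 18. Orange has a majority (≥21).

Orange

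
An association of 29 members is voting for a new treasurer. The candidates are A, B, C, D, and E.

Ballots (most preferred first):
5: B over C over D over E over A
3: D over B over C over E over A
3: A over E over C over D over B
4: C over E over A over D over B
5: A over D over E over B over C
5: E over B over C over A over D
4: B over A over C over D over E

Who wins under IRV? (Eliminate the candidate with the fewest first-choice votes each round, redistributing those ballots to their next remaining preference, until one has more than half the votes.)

Round 1: A 8, B 9, C 4, D 3, E 5. D eliminated.
Round 2: A 8, B 12, C 4, E 5. C eliminated.
Round 3: A 8, B 12, E 9. A eliminated.
Round 4: B 12, E 17. E has a majority (≥15).

E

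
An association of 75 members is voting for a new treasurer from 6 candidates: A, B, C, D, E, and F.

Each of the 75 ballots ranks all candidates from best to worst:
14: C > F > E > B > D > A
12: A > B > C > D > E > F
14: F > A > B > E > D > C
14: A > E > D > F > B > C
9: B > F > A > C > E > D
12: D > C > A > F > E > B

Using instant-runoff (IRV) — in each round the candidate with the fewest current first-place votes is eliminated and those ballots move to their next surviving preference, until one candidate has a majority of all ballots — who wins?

A

Round 1: A 26, B 9, C 14, D 12, E 0, F 14. E eliminated.
Round 2: A 26, B 9, C 14, D 12, F 14. B eliminated.
Round 3: A 26, C 14, D 12, F 23. D eliminated.
Round 4: A 26, C 26, F 23. F eliminated.
Round 5: A 49, C 26. A has a majority (≥38).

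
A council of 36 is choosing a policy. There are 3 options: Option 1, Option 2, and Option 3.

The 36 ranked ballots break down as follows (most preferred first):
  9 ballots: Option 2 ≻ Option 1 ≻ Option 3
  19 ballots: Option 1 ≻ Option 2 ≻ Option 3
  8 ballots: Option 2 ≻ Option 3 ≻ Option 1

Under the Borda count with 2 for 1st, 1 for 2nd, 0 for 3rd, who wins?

Option 2

Option 1: 9×1 + 19×2 + 8×0 = 47
Option 2: 9×2 + 19×1 + 8×2 = 53
Option 3: 9×0 + 19×0 + 8×1 = 8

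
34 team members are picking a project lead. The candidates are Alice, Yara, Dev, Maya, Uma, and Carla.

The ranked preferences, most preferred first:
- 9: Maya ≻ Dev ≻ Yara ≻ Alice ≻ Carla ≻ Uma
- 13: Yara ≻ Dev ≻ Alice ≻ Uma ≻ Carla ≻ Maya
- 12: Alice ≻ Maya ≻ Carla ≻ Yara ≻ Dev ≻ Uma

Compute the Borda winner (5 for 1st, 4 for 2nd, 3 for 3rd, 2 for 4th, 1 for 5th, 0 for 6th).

Alice: 9×2 + 13×3 + 12×5 = 117
Yara: 9×3 + 13×5 + 12×2 = 116
Dev: 9×4 + 13×4 + 12×1 = 100
Maya: 9×5 + 13×0 + 12×4 = 93
Uma: 9×0 + 13×2 + 12×0 = 26
Carla: 9×1 + 13×1 + 12×3 = 58

Alice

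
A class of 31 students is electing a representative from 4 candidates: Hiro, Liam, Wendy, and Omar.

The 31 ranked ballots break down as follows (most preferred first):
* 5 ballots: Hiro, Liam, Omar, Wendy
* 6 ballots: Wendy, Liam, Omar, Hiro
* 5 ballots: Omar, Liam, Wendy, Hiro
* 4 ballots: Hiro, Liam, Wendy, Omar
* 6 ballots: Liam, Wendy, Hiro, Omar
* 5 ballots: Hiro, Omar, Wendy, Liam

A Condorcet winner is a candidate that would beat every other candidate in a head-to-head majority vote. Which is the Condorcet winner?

Liam

Liam vs Hiro: 17–14
Liam vs Wendy: 20–11
Liam vs Omar: 21–10
Liam beats every other candidate.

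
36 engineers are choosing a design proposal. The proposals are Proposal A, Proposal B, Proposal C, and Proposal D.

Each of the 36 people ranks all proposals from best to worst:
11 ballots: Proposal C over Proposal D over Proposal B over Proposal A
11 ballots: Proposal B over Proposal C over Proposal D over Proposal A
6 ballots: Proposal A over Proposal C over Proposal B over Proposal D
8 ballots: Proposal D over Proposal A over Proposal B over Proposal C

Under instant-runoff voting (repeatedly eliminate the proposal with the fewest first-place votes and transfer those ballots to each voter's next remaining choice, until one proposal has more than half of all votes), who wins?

Round 1: Proposal A 6, Proposal B 11, Proposal C 11, Proposal D 8. Proposal A eliminated.
Round 2: Proposal B 11, Proposal C 17, Proposal D 8. Proposal D eliminated.
Round 3: Proposal B 19, Proposal C 17. Proposal B has a majority (≥19).

Proposal B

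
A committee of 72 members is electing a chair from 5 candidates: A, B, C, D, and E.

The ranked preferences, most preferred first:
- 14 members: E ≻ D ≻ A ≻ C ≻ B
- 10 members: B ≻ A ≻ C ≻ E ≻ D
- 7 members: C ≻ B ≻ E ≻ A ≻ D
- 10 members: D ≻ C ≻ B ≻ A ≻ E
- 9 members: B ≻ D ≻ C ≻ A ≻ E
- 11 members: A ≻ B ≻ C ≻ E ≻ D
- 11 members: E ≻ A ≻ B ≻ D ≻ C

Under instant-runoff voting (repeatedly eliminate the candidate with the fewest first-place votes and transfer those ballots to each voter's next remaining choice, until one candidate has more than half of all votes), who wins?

B

Round 1: A 11, B 19, C 7, D 10, E 25. C eliminated.
Round 2: A 11, B 26, D 10, E 25. D eliminated.
Round 3: A 11, B 36, E 25. A eliminated.
Round 4: B 47, E 25. B has a majority (≥37).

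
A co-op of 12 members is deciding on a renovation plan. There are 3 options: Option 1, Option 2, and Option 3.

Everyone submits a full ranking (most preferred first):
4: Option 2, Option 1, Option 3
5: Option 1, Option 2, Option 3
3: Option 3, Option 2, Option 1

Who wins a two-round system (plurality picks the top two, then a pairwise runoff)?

Option 2

Round 1 first-place votes: Option 1 5, Option 2 4, Option 3 3. Option 1 and Option 2 advance.
Runoff: Option 1 is ranked above Option 2 on 5 ballots, Option 2 above Option 1 on 7.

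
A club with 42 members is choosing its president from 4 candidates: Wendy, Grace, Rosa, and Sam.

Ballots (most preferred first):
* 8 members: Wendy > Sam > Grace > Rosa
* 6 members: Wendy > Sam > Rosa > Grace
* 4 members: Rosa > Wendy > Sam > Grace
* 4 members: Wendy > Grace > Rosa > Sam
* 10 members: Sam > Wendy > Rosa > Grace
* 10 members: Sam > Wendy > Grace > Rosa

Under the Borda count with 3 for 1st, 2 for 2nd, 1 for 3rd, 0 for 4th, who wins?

Wendy: 8×3 + 6×3 + 4×2 + 4×3 + 10×2 + 10×2 = 102
Grace: 8×1 + 6×0 + 4×0 + 4×2 + 10×0 + 10×1 = 26
Rosa: 8×0 + 6×1 + 4×3 + 4×1 + 10×1 + 10×0 = 32
Sam: 8×2 + 6×2 + 4×1 + 4×0 + 10×3 + 10×3 = 92

Wendy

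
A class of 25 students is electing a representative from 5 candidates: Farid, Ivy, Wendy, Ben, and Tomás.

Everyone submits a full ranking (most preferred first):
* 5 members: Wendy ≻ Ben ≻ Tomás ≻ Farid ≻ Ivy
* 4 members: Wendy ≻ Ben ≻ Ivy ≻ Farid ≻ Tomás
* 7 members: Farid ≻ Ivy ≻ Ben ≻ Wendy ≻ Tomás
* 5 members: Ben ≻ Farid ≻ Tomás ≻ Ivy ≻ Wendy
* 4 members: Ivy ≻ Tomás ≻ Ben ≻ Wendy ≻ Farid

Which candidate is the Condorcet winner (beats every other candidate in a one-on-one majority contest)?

Ben

Ben vs Farid: 18–7
Ben vs Ivy: 14–11
Ben vs Wendy: 16–9
Ben vs Tomás: 21–4
Ben beats every other candidate.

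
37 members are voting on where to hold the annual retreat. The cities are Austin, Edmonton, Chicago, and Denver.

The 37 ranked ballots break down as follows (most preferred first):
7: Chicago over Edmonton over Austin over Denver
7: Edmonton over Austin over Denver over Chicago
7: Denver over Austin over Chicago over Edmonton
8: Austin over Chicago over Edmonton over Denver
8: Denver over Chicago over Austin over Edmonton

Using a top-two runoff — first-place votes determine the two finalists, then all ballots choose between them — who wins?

Round 1 first-place votes: Austin 8, Edmonton 7, Chicago 7, Denver 15. Denver and Austin advance.
Runoff: Denver is ranked above Austin on 15 ballots, Austin above Denver on 22.

Austin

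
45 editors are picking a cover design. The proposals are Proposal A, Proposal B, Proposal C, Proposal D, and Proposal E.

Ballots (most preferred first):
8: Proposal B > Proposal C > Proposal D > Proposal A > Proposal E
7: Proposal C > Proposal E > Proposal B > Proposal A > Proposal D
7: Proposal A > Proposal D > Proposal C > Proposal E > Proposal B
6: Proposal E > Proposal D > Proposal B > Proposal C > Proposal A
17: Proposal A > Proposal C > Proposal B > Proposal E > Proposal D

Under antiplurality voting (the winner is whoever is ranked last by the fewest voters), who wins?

Proposal C

Last-place votes: Proposal A 6, Proposal B 7, Proposal C 0, Proposal D 24, Proposal E 8.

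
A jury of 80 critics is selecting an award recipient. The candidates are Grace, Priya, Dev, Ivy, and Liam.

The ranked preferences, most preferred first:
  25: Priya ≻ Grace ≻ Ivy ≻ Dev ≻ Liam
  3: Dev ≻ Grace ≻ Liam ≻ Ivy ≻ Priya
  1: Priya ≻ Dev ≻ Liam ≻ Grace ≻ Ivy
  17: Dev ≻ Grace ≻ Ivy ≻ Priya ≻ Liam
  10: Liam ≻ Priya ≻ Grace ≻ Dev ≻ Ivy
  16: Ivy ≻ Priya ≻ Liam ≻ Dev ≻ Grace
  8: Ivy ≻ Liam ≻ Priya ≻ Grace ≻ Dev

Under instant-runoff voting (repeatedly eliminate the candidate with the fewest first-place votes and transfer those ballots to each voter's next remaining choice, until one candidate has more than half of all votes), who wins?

Round 1: Grace 0, Priya 26, Dev 20, Ivy 24, Liam 10. Grace eliminated.
Round 2: Priya 26, Dev 20, Ivy 24, Liam 10. Liam eliminated.
Round 3: Priya 36, Dev 20, Ivy 24. Dev eliminated.
Round 4: Priya 36, Ivy 44. Ivy has a majority (≥41).

Ivy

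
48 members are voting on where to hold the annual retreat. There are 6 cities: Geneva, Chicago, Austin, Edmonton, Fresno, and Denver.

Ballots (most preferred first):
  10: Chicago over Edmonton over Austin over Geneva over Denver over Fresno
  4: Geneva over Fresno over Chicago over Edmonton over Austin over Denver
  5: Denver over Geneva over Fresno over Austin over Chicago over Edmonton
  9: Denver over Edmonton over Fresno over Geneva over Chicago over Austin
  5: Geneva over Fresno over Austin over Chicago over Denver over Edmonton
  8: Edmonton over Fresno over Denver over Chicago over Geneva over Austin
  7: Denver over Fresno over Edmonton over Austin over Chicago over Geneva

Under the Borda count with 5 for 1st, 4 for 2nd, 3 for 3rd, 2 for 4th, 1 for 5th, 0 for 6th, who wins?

Edmonton

Geneva: 10×2 + 4×5 + 5×4 + 9×2 + 5×5 + 8×1 + 7×0 = 111
Chicago: 10×5 + 4×3 + 5×1 + 9×1 + 5×2 + 8×2 + 7×1 = 109
Austin: 10×3 + 4×1 + 5×2 + 9×0 + 5×3 + 8×0 + 7×2 = 73
Edmonton: 10×4 + 4×2 + 5×0 + 9×4 + 5×0 + 8×5 + 7×3 = 145
Fresno: 10×0 + 4×4 + 5×3 + 9×3 + 5×4 + 8×4 + 7×4 = 138
Denver: 10×1 + 4×0 + 5×5 + 9×5 + 5×1 + 8×3 + 7×5 = 144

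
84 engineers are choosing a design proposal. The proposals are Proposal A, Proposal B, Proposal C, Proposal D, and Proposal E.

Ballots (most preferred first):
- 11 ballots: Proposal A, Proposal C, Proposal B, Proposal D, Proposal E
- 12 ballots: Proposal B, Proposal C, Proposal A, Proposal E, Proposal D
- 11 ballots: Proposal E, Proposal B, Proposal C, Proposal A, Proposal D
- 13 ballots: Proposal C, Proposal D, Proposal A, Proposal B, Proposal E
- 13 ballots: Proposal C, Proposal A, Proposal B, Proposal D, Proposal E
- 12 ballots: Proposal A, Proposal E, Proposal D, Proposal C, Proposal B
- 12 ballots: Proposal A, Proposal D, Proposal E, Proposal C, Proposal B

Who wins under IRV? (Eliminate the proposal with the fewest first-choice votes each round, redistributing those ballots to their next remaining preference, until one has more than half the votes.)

Proposal C

Round 1: Proposal A 35, Proposal B 12, Proposal C 26, Proposal D 0, Proposal E 11. Proposal D eliminated.
Round 2: Proposal A 35, Proposal B 12, Proposal C 26, Proposal E 11. Proposal E eliminated.
Round 3: Proposal A 35, Proposal B 23, Proposal C 26. Proposal B eliminated.
Round 4: Proposal A 35, Proposal C 49. Proposal C has a majority (≥43).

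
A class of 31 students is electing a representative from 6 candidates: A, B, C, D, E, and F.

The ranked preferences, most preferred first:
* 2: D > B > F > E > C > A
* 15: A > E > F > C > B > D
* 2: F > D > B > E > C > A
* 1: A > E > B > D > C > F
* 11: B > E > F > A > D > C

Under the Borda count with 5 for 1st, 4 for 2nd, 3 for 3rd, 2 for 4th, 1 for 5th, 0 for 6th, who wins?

E

A: 2×0 + 15×5 + 2×0 + 1×5 + 11×2 = 102
B: 2×4 + 15×1 + 2×3 + 1×3 + 11×5 = 87
C: 2×1 + 15×2 + 2×1 + 1×1 + 11×0 = 35
D: 2×5 + 15×0 + 2×4 + 1×2 + 11×1 = 31
E: 2×2 + 15×4 + 2×2 + 1×4 + 11×4 = 116
F: 2×3 + 15×3 + 2×5 + 1×0 + 11×3 = 94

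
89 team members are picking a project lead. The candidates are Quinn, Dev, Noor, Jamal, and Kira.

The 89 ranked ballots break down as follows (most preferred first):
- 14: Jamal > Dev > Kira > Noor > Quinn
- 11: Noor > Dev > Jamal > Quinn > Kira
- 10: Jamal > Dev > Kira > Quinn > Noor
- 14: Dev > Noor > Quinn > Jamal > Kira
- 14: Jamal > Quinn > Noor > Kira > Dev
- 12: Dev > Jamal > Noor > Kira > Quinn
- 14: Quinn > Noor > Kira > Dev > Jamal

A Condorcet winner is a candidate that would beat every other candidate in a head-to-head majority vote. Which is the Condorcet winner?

Dev

Dev vs Quinn: 61–28
Dev vs Noor: 50–39
Dev vs Jamal: 51–38
Dev vs Kira: 61–28
Dev beats every other candidate.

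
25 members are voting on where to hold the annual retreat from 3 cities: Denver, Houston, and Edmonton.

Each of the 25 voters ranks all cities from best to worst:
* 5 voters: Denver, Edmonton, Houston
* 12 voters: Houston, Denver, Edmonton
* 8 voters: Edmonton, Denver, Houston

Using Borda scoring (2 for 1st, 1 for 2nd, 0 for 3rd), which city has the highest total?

Denver: 5×2 + 12×1 + 8×1 = 30
Houston: 5×0 + 12×2 + 8×0 = 24
Edmonton: 5×1 + 12×0 + 8×2 = 21

Denver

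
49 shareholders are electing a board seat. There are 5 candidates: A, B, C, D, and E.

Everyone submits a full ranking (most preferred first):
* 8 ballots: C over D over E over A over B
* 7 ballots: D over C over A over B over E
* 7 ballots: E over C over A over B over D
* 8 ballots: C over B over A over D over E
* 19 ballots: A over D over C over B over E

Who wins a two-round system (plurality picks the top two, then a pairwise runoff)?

C

Round 1 first-place votes: A 19, B 0, C 16, D 7, E 7. A and C advance.
Runoff: A is ranked above C on 19 ballots, C above A on 30.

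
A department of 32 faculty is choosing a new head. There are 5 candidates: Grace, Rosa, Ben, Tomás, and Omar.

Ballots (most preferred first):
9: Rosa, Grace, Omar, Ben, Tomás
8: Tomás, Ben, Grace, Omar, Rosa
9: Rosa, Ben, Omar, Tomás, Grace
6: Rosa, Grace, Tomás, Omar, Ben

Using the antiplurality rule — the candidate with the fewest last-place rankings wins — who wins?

Last-place votes: Grace 9, Rosa 8, Ben 6, Tomás 9, Omar 0.

Omar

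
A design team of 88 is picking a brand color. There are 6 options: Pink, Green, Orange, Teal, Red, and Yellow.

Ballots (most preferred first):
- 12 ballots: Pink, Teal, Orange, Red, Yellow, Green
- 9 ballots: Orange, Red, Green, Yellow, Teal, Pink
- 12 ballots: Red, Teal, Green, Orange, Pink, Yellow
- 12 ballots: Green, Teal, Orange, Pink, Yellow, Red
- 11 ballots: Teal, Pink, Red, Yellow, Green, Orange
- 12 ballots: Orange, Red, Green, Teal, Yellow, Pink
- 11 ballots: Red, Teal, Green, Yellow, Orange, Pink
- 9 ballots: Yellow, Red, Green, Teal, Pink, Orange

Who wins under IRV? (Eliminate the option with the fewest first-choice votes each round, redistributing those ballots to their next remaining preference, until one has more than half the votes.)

Orange

Round 1: Pink 12, Green 12, Orange 21, Teal 11, Red 23, Yellow 9. Yellow eliminated.
Round 2: Pink 12, Green 12, Orange 21, Teal 11, Red 32. Teal eliminated.
Round 3: Pink 23, Green 12, Orange 21, Red 32. Green eliminated.
Round 4: Pink 23, Orange 33, Red 32. Pink eliminated.
Round 5: Orange 45, Red 43. Orange has a majority (≥45).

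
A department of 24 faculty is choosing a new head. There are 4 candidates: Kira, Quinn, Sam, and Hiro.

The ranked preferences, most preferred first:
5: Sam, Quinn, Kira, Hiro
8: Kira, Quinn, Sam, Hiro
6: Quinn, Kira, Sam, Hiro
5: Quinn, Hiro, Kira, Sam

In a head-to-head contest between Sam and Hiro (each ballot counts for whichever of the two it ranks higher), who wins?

Sam

Sam is ranked above Hiro on 19 ballots; Hiro above Sam on 5.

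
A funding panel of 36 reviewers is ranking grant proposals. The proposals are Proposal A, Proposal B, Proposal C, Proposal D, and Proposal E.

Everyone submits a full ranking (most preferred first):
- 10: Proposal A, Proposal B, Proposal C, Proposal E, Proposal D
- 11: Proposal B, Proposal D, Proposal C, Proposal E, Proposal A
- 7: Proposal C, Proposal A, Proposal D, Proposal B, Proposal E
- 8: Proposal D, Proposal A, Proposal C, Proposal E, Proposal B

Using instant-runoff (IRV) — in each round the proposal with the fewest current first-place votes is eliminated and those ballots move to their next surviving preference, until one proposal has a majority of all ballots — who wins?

Round 1: Proposal A 10, Proposal B 11, Proposal C 7, Proposal D 8, Proposal E 0. Proposal E eliminated.
Round 2: Proposal A 10, Proposal B 11, Proposal C 7, Proposal D 8. Proposal C eliminated.
Round 3: Proposal A 17, Proposal B 11, Proposal D 8. Proposal D eliminated.
Round 4: Proposal A 25, Proposal B 11. Proposal A has a majority (≥19).

Proposal A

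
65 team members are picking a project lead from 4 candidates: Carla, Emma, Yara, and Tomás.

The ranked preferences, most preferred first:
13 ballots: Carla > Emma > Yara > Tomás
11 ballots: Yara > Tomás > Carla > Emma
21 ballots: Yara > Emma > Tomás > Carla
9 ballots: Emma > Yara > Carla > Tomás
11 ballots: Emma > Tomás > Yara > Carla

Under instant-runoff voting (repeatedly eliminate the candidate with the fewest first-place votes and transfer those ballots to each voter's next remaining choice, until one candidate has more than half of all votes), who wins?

Round 1: Carla 13, Emma 20, Yara 32, Tomás 0. Tomás eliminated.
Round 2: Carla 13, Emma 20, Yara 32. Carla eliminated.
Round 3: Emma 33, Yara 32. Emma has a majority (≥33).

Emma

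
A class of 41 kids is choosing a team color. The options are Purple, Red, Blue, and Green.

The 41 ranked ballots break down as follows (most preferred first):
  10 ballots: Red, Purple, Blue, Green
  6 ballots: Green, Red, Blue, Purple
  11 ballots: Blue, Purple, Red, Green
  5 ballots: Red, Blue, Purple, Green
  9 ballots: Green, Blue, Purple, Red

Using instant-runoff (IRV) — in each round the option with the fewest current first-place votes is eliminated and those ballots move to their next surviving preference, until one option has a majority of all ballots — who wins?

Round 1: Purple 0, Red 15, Blue 11, Green 15. Purple eliminated.
Round 2: Red 15, Blue 11, Green 15. Blue eliminated.
Round 3: Red 26, Green 15. Red has a majority (≥21).

Red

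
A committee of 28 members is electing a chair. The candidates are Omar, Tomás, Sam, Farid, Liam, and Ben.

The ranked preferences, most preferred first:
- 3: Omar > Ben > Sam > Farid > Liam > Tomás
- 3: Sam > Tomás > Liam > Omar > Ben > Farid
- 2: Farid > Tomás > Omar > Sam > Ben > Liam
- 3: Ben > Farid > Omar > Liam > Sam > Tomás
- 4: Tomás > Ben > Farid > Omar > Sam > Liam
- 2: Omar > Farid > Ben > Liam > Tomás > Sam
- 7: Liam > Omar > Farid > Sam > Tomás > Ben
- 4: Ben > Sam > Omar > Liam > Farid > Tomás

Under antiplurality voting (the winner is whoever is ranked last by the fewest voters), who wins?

Last-place votes: Omar 0, Tomás 10, Sam 2, Farid 3, Liam 6, Ben 7.

Omar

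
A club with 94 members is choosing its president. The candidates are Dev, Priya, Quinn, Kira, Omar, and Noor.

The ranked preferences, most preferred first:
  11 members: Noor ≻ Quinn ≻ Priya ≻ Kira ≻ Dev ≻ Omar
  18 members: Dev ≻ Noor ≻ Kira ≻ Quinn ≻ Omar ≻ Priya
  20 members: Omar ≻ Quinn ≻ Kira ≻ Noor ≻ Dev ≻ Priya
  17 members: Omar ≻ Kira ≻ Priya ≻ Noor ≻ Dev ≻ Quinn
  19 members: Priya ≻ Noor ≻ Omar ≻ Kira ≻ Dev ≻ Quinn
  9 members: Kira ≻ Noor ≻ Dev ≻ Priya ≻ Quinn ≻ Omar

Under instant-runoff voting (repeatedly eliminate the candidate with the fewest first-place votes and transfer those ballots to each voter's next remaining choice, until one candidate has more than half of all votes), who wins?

Noor

Round 1: Dev 18, Priya 19, Quinn 0, Kira 9, Omar 37, Noor 11. Quinn eliminated.
Round 2: Dev 18, Priya 19, Kira 9, Omar 37, Noor 11. Kira eliminated.
Round 3: Dev 18, Priya 19, Omar 37, Noor 20. Dev eliminated.
Round 4: Priya 19, Omar 37, Noor 38. Priya eliminated.
Round 5: Omar 37, Noor 57. Noor has a majority (≥48).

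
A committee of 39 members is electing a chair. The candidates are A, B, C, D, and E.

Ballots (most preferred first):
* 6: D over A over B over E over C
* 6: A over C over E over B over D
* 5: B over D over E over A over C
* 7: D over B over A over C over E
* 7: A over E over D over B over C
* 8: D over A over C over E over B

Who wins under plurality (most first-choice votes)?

First-place votes: A 13, B 5, C 0, D 21, E 0.

D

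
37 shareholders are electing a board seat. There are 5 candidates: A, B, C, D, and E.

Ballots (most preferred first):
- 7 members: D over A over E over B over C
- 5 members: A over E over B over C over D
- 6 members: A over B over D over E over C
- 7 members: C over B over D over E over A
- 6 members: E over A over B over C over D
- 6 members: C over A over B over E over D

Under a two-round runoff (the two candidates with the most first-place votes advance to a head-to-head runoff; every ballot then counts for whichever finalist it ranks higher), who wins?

A

Round 1 first-place votes: A 11, B 0, C 13, D 7, E 6. C and A advance.
Runoff: C is ranked above A on 13 ballots, A above C on 24.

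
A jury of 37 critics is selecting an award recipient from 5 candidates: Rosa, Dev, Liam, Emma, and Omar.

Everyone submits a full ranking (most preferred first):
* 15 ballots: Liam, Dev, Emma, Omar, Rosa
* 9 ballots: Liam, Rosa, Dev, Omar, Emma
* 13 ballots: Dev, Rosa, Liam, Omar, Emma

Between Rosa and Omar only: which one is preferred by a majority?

Rosa

Rosa is ranked above Omar on 22 ballots; Omar above Rosa on 15.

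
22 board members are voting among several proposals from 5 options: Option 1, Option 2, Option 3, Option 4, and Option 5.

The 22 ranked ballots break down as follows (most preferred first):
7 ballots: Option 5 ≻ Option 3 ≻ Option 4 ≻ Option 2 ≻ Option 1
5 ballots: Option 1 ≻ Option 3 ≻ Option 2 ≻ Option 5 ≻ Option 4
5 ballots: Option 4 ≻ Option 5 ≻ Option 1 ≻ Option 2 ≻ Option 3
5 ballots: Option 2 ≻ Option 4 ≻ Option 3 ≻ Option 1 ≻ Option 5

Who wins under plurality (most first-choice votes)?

Option 5

First-place votes: Option 1 5, Option 2 5, Option 3 0, Option 4 5, Option 5 7.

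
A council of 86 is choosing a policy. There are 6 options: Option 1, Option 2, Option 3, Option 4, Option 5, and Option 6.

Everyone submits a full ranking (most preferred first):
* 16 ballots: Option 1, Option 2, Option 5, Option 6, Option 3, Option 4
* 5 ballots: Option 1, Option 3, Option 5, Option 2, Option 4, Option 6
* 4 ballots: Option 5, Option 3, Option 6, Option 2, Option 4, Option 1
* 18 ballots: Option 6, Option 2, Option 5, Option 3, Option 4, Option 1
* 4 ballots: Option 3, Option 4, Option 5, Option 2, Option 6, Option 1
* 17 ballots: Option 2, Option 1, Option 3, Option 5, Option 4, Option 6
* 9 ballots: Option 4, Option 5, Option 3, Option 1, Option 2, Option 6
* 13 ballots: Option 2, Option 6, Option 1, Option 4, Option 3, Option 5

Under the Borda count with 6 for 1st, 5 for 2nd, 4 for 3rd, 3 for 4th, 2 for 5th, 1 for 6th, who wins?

Option 1: 16×6 + 5×6 + 4×1 + 18×1 + 4×1 + 17×5 + 9×3 + 13×4 = 316
Option 2: 16×5 + 5×3 + 4×3 + 18×5 + 4×3 + 17×6 + 9×2 + 13×6 = 407
Option 3: 16×2 + 5×5 + 4×5 + 18×3 + 4×6 + 17×4 + 9×4 + 13×2 = 285
Option 4: 16×1 + 5×2 + 4×2 + 18×2 + 4×5 + 17×2 + 9×6 + 13×3 = 217
Option 5: 16×4 + 5×4 + 4×6 + 18×4 + 4×4 + 17×3 + 9×5 + 13×1 = 305
Option 6: 16×3 + 5×1 + 4×4 + 18×6 + 4×2 + 17×1 + 9×1 + 13×5 = 276

Option 2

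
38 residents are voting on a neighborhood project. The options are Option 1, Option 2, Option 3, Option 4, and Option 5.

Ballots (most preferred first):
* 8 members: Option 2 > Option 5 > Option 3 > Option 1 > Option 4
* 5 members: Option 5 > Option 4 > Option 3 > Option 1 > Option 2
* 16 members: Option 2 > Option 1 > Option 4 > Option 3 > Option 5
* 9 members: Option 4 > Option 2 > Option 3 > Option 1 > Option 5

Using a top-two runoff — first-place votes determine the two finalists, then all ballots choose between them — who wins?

Round 1 first-place votes: Option 1 0, Option 2 24, Option 3 0, Option 4 9, Option 5 5. Option 2 and Option 4 advance.
Runoff: Option 2 is ranked above Option 4 on 24 ballots, Option 4 above Option 2 on 14.

Option 2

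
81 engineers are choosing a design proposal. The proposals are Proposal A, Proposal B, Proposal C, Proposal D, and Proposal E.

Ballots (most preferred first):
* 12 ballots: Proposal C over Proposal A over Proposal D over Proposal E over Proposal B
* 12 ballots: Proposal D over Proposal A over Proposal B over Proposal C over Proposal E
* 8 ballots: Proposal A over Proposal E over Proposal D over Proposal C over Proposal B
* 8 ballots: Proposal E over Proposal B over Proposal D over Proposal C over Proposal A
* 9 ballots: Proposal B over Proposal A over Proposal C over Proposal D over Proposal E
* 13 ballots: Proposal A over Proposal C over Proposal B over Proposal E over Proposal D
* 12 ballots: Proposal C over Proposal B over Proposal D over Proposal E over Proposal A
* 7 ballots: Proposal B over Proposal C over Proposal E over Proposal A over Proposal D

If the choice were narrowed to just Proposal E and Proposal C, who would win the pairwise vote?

Proposal C

Proposal E is ranked above Proposal C on 16 ballots; Proposal C above Proposal E on 65.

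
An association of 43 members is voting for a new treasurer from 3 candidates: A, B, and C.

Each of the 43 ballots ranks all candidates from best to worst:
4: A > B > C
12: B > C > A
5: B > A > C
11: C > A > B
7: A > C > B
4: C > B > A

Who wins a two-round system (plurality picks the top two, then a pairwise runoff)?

C

Round 1 first-place votes: A 11, B 17, C 15. B and C advance.
Runoff: B is ranked above C on 21 ballots, C above B on 22.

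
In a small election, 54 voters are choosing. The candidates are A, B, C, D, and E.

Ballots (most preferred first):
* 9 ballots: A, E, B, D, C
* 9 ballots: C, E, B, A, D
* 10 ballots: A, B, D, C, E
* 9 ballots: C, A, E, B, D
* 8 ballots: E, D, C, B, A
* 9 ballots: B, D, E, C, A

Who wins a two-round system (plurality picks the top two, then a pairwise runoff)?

Round 1 first-place votes: A 19, B 9, C 18, D 0, E 8. A and C advance.
Runoff: A is ranked above C on 19 ballots, C above A on 35.

C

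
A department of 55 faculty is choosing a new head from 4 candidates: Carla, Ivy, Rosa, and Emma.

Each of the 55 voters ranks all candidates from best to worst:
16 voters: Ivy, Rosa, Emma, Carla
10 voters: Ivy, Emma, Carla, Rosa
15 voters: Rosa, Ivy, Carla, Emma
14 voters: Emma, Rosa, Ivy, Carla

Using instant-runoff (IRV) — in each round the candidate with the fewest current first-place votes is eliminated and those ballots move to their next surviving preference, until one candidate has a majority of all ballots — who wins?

Rosa

Round 1: Carla 0, Ivy 26, Rosa 15, Emma 14. Carla eliminated.
Round 2: Ivy 26, Rosa 15, Emma 14. Emma eliminated.
Round 3: Ivy 26, Rosa 29. Rosa has a majority (≥28).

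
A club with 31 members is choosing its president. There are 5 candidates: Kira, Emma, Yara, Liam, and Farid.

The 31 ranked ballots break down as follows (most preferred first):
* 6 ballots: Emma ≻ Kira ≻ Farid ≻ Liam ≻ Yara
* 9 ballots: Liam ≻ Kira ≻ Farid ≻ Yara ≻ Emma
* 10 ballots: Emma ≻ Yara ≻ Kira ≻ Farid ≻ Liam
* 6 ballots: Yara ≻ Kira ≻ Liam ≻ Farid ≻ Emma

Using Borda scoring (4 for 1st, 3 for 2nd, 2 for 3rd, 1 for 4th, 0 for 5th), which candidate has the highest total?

Kira

Kira: 6×3 + 9×3 + 10×2 + 6×3 = 83
Emma: 6×4 + 9×0 + 10×4 + 6×0 = 64
Yara: 6×0 + 9×1 + 10×3 + 6×4 = 63
Liam: 6×1 + 9×4 + 10×0 + 6×2 = 54
Farid: 6×2 + 9×2 + 10×1 + 6×1 = 46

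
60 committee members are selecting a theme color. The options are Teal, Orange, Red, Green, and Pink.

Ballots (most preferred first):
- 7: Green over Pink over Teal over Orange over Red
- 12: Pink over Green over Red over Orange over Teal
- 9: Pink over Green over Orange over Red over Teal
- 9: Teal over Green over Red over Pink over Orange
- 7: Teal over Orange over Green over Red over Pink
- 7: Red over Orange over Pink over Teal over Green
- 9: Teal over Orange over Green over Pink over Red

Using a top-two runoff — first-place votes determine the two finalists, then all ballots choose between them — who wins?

Round 1 first-place votes: Teal 25, Orange 0, Red 7, Green 7, Pink 21. Teal and Pink advance.
Runoff: Teal is ranked above Pink on 25 ballots, Pink above Teal on 35.

Pink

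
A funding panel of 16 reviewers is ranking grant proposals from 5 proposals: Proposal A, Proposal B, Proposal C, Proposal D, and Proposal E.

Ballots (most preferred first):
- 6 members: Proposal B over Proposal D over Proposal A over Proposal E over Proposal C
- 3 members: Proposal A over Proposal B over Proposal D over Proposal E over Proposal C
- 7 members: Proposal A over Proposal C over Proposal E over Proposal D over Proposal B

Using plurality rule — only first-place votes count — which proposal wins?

First-place votes: Proposal A 10, Proposal B 6, Proposal C 0, Proposal D 0, Proposal E 0.

Proposal A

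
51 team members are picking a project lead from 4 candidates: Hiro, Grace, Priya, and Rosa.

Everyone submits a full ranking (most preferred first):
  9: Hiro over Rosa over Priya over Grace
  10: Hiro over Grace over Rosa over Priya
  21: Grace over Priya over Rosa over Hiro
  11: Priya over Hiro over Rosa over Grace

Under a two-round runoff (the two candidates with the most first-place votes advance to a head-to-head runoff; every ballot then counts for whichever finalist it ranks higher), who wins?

Round 1 first-place votes: Hiro 19, Grace 21, Priya 11, Rosa 0. Grace and Hiro advance.
Runoff: Grace is ranked above Hiro on 21 ballots, Hiro above Grace on 30.

Hiro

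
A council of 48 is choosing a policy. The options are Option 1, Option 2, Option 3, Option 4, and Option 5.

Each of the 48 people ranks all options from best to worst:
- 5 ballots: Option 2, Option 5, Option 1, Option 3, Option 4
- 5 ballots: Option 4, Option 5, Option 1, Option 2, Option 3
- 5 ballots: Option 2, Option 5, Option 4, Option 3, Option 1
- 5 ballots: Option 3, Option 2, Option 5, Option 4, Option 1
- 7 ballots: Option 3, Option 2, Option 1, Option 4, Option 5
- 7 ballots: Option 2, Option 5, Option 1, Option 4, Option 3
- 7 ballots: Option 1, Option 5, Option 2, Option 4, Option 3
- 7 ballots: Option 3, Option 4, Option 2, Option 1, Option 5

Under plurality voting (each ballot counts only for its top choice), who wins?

First-place votes: Option 1 7, Option 2 17, Option 3 19, Option 4 5, Option 5 0.

Option 3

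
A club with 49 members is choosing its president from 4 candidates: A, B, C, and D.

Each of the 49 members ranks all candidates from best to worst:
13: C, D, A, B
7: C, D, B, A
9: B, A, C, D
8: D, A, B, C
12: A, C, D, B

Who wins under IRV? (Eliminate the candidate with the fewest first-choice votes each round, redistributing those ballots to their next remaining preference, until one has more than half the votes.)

Round 1: A 12, B 9, C 20, D 8. D eliminated.
Round 2: A 20, B 9, C 20. B eliminated.
Round 3: A 29, C 20. A has a majority (≥25).

A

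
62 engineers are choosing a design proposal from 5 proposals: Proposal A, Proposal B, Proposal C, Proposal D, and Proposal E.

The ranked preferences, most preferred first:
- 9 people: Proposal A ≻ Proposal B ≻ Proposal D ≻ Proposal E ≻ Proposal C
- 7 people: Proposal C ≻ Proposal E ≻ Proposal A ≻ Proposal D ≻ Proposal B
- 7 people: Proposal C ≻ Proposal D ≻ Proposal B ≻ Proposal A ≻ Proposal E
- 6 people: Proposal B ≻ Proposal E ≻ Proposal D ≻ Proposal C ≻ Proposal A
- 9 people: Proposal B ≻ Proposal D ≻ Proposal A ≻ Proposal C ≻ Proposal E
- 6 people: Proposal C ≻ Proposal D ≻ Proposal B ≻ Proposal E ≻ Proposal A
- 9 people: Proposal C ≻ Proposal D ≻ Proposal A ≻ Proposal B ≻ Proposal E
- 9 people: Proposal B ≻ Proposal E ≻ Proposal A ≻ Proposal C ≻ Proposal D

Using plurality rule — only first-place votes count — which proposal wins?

First-place votes: Proposal A 9, Proposal B 24, Proposal C 29, Proposal D 0, Proposal E 0.

Proposal C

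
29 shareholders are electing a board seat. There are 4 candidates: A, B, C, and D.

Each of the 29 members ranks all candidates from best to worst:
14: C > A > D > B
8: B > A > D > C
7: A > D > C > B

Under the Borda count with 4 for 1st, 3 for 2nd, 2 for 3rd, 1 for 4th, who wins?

A: 14×3 + 8×3 + 7×4 = 94
B: 14×1 + 8×4 + 7×1 = 53
C: 14×4 + 8×1 + 7×2 = 78
D: 14×2 + 8×2 + 7×3 = 65

A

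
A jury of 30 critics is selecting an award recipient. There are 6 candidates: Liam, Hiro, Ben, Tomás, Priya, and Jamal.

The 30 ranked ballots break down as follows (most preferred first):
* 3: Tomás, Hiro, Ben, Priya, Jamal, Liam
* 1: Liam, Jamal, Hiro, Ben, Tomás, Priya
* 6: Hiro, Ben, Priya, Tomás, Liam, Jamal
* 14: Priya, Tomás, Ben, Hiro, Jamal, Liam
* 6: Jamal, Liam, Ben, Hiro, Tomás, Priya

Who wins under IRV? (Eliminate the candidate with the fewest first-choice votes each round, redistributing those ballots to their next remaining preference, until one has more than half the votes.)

Hiro

Round 1: Liam 1, Hiro 6, Ben 0, Tomás 3, Priya 14, Jamal 6. Ben eliminated.
Round 2: Liam 1, Hiro 6, Tomás 3, Priya 14, Jamal 6. Liam eliminated.
Round 3: Hiro 6, Tomás 3, Priya 14, Jamal 7. Tomás eliminated.
Round 4: Hiro 9, Priya 14, Jamal 7. Jamal eliminated.
Round 5: Hiro 16, Priya 14. Hiro has a majority (≥16).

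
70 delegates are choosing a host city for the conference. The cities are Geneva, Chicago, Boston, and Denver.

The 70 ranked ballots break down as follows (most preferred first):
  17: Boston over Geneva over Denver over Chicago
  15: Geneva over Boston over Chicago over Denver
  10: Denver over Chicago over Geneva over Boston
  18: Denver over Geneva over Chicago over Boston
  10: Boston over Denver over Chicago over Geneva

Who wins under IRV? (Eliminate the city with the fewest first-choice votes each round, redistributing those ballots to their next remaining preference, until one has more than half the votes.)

Boston

Round 1: Geneva 15, Chicago 0, Boston 27, Denver 28. Chicago eliminated.
Round 2: Geneva 15, Boston 27, Denver 28. Geneva eliminated.
Round 3: Boston 42, Denver 28. Boston has a majority (≥36).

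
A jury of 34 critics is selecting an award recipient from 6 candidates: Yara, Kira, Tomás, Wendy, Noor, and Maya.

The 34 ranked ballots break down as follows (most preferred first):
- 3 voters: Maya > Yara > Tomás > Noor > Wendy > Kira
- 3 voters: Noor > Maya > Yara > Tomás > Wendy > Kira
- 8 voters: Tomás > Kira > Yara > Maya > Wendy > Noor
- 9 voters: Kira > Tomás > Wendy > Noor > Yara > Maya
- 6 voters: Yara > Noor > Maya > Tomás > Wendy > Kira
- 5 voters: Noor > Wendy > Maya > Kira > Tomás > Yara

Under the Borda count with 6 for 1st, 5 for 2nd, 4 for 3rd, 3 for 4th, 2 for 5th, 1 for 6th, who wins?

Tomás

Yara: 3×5 + 3×4 + 8×4 + 9×2 + 6×6 + 5×1 = 118
Kira: 3×1 + 3×1 + 8×5 + 9×6 + 6×1 + 5×3 = 121
Tomás: 3×4 + 3×3 + 8×6 + 9×5 + 6×3 + 5×2 = 142
Wendy: 3×2 + 3×2 + 8×2 + 9×4 + 6×2 + 5×5 = 101
Noor: 3×3 + 3×6 + 8×1 + 9×3 + 6×5 + 5×6 = 122
Maya: 3×6 + 3×5 + 8×3 + 9×1 + 6×4 + 5×4 = 110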